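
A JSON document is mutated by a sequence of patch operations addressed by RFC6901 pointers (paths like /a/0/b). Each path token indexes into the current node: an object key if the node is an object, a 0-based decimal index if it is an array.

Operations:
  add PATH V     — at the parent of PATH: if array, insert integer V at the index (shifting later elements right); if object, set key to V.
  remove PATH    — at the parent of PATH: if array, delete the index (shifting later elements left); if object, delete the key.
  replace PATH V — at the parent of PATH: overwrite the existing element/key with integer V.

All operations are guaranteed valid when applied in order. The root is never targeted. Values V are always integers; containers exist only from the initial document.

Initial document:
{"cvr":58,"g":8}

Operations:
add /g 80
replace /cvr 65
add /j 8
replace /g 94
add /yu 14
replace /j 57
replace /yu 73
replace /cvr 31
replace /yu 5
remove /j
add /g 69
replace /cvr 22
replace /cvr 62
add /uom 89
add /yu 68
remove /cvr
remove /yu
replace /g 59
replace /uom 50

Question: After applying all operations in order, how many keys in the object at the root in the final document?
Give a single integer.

After op 1 (add /g 80): {"cvr":58,"g":80}
After op 2 (replace /cvr 65): {"cvr":65,"g":80}
After op 3 (add /j 8): {"cvr":65,"g":80,"j":8}
After op 4 (replace /g 94): {"cvr":65,"g":94,"j":8}
After op 5 (add /yu 14): {"cvr":65,"g":94,"j":8,"yu":14}
After op 6 (replace /j 57): {"cvr":65,"g":94,"j":57,"yu":14}
After op 7 (replace /yu 73): {"cvr":65,"g":94,"j":57,"yu":73}
After op 8 (replace /cvr 31): {"cvr":31,"g":94,"j":57,"yu":73}
After op 9 (replace /yu 5): {"cvr":31,"g":94,"j":57,"yu":5}
After op 10 (remove /j): {"cvr":31,"g":94,"yu":5}
After op 11 (add /g 69): {"cvr":31,"g":69,"yu":5}
After op 12 (replace /cvr 22): {"cvr":22,"g":69,"yu":5}
After op 13 (replace /cvr 62): {"cvr":62,"g":69,"yu":5}
After op 14 (add /uom 89): {"cvr":62,"g":69,"uom":89,"yu":5}
After op 15 (add /yu 68): {"cvr":62,"g":69,"uom":89,"yu":68}
After op 16 (remove /cvr): {"g":69,"uom":89,"yu":68}
After op 17 (remove /yu): {"g":69,"uom":89}
After op 18 (replace /g 59): {"g":59,"uom":89}
After op 19 (replace /uom 50): {"g":59,"uom":50}
Size at the root: 2

Answer: 2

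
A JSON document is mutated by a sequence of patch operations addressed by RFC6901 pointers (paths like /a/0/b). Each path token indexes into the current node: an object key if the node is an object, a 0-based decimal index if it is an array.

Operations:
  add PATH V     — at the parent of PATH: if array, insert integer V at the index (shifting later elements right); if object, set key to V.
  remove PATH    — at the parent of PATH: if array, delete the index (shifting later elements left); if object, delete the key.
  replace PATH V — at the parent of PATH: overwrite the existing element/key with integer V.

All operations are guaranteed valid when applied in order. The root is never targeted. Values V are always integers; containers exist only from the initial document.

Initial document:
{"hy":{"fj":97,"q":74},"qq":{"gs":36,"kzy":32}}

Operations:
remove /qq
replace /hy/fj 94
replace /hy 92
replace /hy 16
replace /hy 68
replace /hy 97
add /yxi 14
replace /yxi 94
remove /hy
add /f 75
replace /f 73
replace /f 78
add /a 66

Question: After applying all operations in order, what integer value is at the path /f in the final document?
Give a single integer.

After op 1 (remove /qq): {"hy":{"fj":97,"q":74}}
After op 2 (replace /hy/fj 94): {"hy":{"fj":94,"q":74}}
After op 3 (replace /hy 92): {"hy":92}
After op 4 (replace /hy 16): {"hy":16}
After op 5 (replace /hy 68): {"hy":68}
After op 6 (replace /hy 97): {"hy":97}
After op 7 (add /yxi 14): {"hy":97,"yxi":14}
After op 8 (replace /yxi 94): {"hy":97,"yxi":94}
After op 9 (remove /hy): {"yxi":94}
After op 10 (add /f 75): {"f":75,"yxi":94}
After op 11 (replace /f 73): {"f":73,"yxi":94}
After op 12 (replace /f 78): {"f":78,"yxi":94}
After op 13 (add /a 66): {"a":66,"f":78,"yxi":94}
Value at /f: 78

Answer: 78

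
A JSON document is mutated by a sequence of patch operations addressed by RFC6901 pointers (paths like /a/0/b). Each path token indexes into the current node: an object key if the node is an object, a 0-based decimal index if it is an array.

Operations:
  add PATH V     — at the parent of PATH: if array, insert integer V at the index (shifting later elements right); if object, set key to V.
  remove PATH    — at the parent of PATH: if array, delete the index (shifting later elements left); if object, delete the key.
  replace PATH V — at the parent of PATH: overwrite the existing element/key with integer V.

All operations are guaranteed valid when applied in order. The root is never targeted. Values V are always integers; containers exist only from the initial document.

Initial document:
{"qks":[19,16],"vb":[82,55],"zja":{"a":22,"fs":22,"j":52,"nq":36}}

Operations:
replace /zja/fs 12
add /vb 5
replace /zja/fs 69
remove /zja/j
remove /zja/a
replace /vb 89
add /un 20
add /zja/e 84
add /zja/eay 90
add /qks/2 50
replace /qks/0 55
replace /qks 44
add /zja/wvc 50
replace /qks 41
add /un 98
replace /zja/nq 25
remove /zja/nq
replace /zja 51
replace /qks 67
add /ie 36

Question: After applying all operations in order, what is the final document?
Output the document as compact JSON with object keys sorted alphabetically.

Answer: {"ie":36,"qks":67,"un":98,"vb":89,"zja":51}

Derivation:
After op 1 (replace /zja/fs 12): {"qks":[19,16],"vb":[82,55],"zja":{"a":22,"fs":12,"j":52,"nq":36}}
After op 2 (add /vb 5): {"qks":[19,16],"vb":5,"zja":{"a":22,"fs":12,"j":52,"nq":36}}
After op 3 (replace /zja/fs 69): {"qks":[19,16],"vb":5,"zja":{"a":22,"fs":69,"j":52,"nq":36}}
After op 4 (remove /zja/j): {"qks":[19,16],"vb":5,"zja":{"a":22,"fs":69,"nq":36}}
After op 5 (remove /zja/a): {"qks":[19,16],"vb":5,"zja":{"fs":69,"nq":36}}
After op 6 (replace /vb 89): {"qks":[19,16],"vb":89,"zja":{"fs":69,"nq":36}}
After op 7 (add /un 20): {"qks":[19,16],"un":20,"vb":89,"zja":{"fs":69,"nq":36}}
After op 8 (add /zja/e 84): {"qks":[19,16],"un":20,"vb":89,"zja":{"e":84,"fs":69,"nq":36}}
After op 9 (add /zja/eay 90): {"qks":[19,16],"un":20,"vb":89,"zja":{"e":84,"eay":90,"fs":69,"nq":36}}
After op 10 (add /qks/2 50): {"qks":[19,16,50],"un":20,"vb":89,"zja":{"e":84,"eay":90,"fs":69,"nq":36}}
After op 11 (replace /qks/0 55): {"qks":[55,16,50],"un":20,"vb":89,"zja":{"e":84,"eay":90,"fs":69,"nq":36}}
After op 12 (replace /qks 44): {"qks":44,"un":20,"vb":89,"zja":{"e":84,"eay":90,"fs":69,"nq":36}}
After op 13 (add /zja/wvc 50): {"qks":44,"un":20,"vb":89,"zja":{"e":84,"eay":90,"fs":69,"nq":36,"wvc":50}}
After op 14 (replace /qks 41): {"qks":41,"un":20,"vb":89,"zja":{"e":84,"eay":90,"fs":69,"nq":36,"wvc":50}}
After op 15 (add /un 98): {"qks":41,"un":98,"vb":89,"zja":{"e":84,"eay":90,"fs":69,"nq":36,"wvc":50}}
After op 16 (replace /zja/nq 25): {"qks":41,"un":98,"vb":89,"zja":{"e":84,"eay":90,"fs":69,"nq":25,"wvc":50}}
After op 17 (remove /zja/nq): {"qks":41,"un":98,"vb":89,"zja":{"e":84,"eay":90,"fs":69,"wvc":50}}
After op 18 (replace /zja 51): {"qks":41,"un":98,"vb":89,"zja":51}
After op 19 (replace /qks 67): {"qks":67,"un":98,"vb":89,"zja":51}
After op 20 (add /ie 36): {"ie":36,"qks":67,"un":98,"vb":89,"zja":51}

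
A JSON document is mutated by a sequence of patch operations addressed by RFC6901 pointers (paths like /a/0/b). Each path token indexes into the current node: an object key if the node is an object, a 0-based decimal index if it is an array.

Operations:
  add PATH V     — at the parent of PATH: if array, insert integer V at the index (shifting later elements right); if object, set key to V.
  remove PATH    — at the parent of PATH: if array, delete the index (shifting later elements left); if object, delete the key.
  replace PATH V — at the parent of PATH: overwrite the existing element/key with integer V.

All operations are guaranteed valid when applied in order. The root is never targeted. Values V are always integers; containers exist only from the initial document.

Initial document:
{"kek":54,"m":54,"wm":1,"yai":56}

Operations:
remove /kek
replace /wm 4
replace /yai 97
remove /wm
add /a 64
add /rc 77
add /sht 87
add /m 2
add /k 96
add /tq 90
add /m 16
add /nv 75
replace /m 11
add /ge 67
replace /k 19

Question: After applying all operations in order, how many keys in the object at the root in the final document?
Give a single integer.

After op 1 (remove /kek): {"m":54,"wm":1,"yai":56}
After op 2 (replace /wm 4): {"m":54,"wm":4,"yai":56}
After op 3 (replace /yai 97): {"m":54,"wm":4,"yai":97}
After op 4 (remove /wm): {"m":54,"yai":97}
After op 5 (add /a 64): {"a":64,"m":54,"yai":97}
After op 6 (add /rc 77): {"a":64,"m":54,"rc":77,"yai":97}
After op 7 (add /sht 87): {"a":64,"m":54,"rc":77,"sht":87,"yai":97}
After op 8 (add /m 2): {"a":64,"m":2,"rc":77,"sht":87,"yai":97}
After op 9 (add /k 96): {"a":64,"k":96,"m":2,"rc":77,"sht":87,"yai":97}
After op 10 (add /tq 90): {"a":64,"k":96,"m":2,"rc":77,"sht":87,"tq":90,"yai":97}
After op 11 (add /m 16): {"a":64,"k":96,"m":16,"rc":77,"sht":87,"tq":90,"yai":97}
After op 12 (add /nv 75): {"a":64,"k":96,"m":16,"nv":75,"rc":77,"sht":87,"tq":90,"yai":97}
After op 13 (replace /m 11): {"a":64,"k":96,"m":11,"nv":75,"rc":77,"sht":87,"tq":90,"yai":97}
After op 14 (add /ge 67): {"a":64,"ge":67,"k":96,"m":11,"nv":75,"rc":77,"sht":87,"tq":90,"yai":97}
After op 15 (replace /k 19): {"a":64,"ge":67,"k":19,"m":11,"nv":75,"rc":77,"sht":87,"tq":90,"yai":97}
Size at the root: 9

Answer: 9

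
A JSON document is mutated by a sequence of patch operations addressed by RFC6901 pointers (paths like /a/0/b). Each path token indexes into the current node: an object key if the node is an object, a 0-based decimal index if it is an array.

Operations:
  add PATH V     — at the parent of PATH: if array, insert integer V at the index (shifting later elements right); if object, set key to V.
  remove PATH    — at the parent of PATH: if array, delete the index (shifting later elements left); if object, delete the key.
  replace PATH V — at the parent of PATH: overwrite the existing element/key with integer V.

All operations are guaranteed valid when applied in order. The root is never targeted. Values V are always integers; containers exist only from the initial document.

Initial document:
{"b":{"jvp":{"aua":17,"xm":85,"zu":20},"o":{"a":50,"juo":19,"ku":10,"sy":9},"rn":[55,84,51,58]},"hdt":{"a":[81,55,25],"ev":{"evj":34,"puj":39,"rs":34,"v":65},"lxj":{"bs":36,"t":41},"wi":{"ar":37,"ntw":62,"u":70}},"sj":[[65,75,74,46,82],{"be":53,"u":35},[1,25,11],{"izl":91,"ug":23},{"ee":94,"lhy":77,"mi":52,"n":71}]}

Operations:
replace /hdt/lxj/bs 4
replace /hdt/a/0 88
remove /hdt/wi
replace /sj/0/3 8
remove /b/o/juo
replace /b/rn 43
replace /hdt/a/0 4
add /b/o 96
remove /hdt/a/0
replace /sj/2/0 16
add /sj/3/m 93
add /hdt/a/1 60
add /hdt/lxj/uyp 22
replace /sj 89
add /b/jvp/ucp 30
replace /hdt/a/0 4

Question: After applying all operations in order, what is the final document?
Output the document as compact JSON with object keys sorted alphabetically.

After op 1 (replace /hdt/lxj/bs 4): {"b":{"jvp":{"aua":17,"xm":85,"zu":20},"o":{"a":50,"juo":19,"ku":10,"sy":9},"rn":[55,84,51,58]},"hdt":{"a":[81,55,25],"ev":{"evj":34,"puj":39,"rs":34,"v":65},"lxj":{"bs":4,"t":41},"wi":{"ar":37,"ntw":62,"u":70}},"sj":[[65,75,74,46,82],{"be":53,"u":35},[1,25,11],{"izl":91,"ug":23},{"ee":94,"lhy":77,"mi":52,"n":71}]}
After op 2 (replace /hdt/a/0 88): {"b":{"jvp":{"aua":17,"xm":85,"zu":20},"o":{"a":50,"juo":19,"ku":10,"sy":9},"rn":[55,84,51,58]},"hdt":{"a":[88,55,25],"ev":{"evj":34,"puj":39,"rs":34,"v":65},"lxj":{"bs":4,"t":41},"wi":{"ar":37,"ntw":62,"u":70}},"sj":[[65,75,74,46,82],{"be":53,"u":35},[1,25,11],{"izl":91,"ug":23},{"ee":94,"lhy":77,"mi":52,"n":71}]}
After op 3 (remove /hdt/wi): {"b":{"jvp":{"aua":17,"xm":85,"zu":20},"o":{"a":50,"juo":19,"ku":10,"sy":9},"rn":[55,84,51,58]},"hdt":{"a":[88,55,25],"ev":{"evj":34,"puj":39,"rs":34,"v":65},"lxj":{"bs":4,"t":41}},"sj":[[65,75,74,46,82],{"be":53,"u":35},[1,25,11],{"izl":91,"ug":23},{"ee":94,"lhy":77,"mi":52,"n":71}]}
After op 4 (replace /sj/0/3 8): {"b":{"jvp":{"aua":17,"xm":85,"zu":20},"o":{"a":50,"juo":19,"ku":10,"sy":9},"rn":[55,84,51,58]},"hdt":{"a":[88,55,25],"ev":{"evj":34,"puj":39,"rs":34,"v":65},"lxj":{"bs":4,"t":41}},"sj":[[65,75,74,8,82],{"be":53,"u":35},[1,25,11],{"izl":91,"ug":23},{"ee":94,"lhy":77,"mi":52,"n":71}]}
After op 5 (remove /b/o/juo): {"b":{"jvp":{"aua":17,"xm":85,"zu":20},"o":{"a":50,"ku":10,"sy":9},"rn":[55,84,51,58]},"hdt":{"a":[88,55,25],"ev":{"evj":34,"puj":39,"rs":34,"v":65},"lxj":{"bs":4,"t":41}},"sj":[[65,75,74,8,82],{"be":53,"u":35},[1,25,11],{"izl":91,"ug":23},{"ee":94,"lhy":77,"mi":52,"n":71}]}
After op 6 (replace /b/rn 43): {"b":{"jvp":{"aua":17,"xm":85,"zu":20},"o":{"a":50,"ku":10,"sy":9},"rn":43},"hdt":{"a":[88,55,25],"ev":{"evj":34,"puj":39,"rs":34,"v":65},"lxj":{"bs":4,"t":41}},"sj":[[65,75,74,8,82],{"be":53,"u":35},[1,25,11],{"izl":91,"ug":23},{"ee":94,"lhy":77,"mi":52,"n":71}]}
After op 7 (replace /hdt/a/0 4): {"b":{"jvp":{"aua":17,"xm":85,"zu":20},"o":{"a":50,"ku":10,"sy":9},"rn":43},"hdt":{"a":[4,55,25],"ev":{"evj":34,"puj":39,"rs":34,"v":65},"lxj":{"bs":4,"t":41}},"sj":[[65,75,74,8,82],{"be":53,"u":35},[1,25,11],{"izl":91,"ug":23},{"ee":94,"lhy":77,"mi":52,"n":71}]}
After op 8 (add /b/o 96): {"b":{"jvp":{"aua":17,"xm":85,"zu":20},"o":96,"rn":43},"hdt":{"a":[4,55,25],"ev":{"evj":34,"puj":39,"rs":34,"v":65},"lxj":{"bs":4,"t":41}},"sj":[[65,75,74,8,82],{"be":53,"u":35},[1,25,11],{"izl":91,"ug":23},{"ee":94,"lhy":77,"mi":52,"n":71}]}
After op 9 (remove /hdt/a/0): {"b":{"jvp":{"aua":17,"xm":85,"zu":20},"o":96,"rn":43},"hdt":{"a":[55,25],"ev":{"evj":34,"puj":39,"rs":34,"v":65},"lxj":{"bs":4,"t":41}},"sj":[[65,75,74,8,82],{"be":53,"u":35},[1,25,11],{"izl":91,"ug":23},{"ee":94,"lhy":77,"mi":52,"n":71}]}
After op 10 (replace /sj/2/0 16): {"b":{"jvp":{"aua":17,"xm":85,"zu":20},"o":96,"rn":43},"hdt":{"a":[55,25],"ev":{"evj":34,"puj":39,"rs":34,"v":65},"lxj":{"bs":4,"t":41}},"sj":[[65,75,74,8,82],{"be":53,"u":35},[16,25,11],{"izl":91,"ug":23},{"ee":94,"lhy":77,"mi":52,"n":71}]}
After op 11 (add /sj/3/m 93): {"b":{"jvp":{"aua":17,"xm":85,"zu":20},"o":96,"rn":43},"hdt":{"a":[55,25],"ev":{"evj":34,"puj":39,"rs":34,"v":65},"lxj":{"bs":4,"t":41}},"sj":[[65,75,74,8,82],{"be":53,"u":35},[16,25,11],{"izl":91,"m":93,"ug":23},{"ee":94,"lhy":77,"mi":52,"n":71}]}
After op 12 (add /hdt/a/1 60): {"b":{"jvp":{"aua":17,"xm":85,"zu":20},"o":96,"rn":43},"hdt":{"a":[55,60,25],"ev":{"evj":34,"puj":39,"rs":34,"v":65},"lxj":{"bs":4,"t":41}},"sj":[[65,75,74,8,82],{"be":53,"u":35},[16,25,11],{"izl":91,"m":93,"ug":23},{"ee":94,"lhy":77,"mi":52,"n":71}]}
After op 13 (add /hdt/lxj/uyp 22): {"b":{"jvp":{"aua":17,"xm":85,"zu":20},"o":96,"rn":43},"hdt":{"a":[55,60,25],"ev":{"evj":34,"puj":39,"rs":34,"v":65},"lxj":{"bs":4,"t":41,"uyp":22}},"sj":[[65,75,74,8,82],{"be":53,"u":35},[16,25,11],{"izl":91,"m":93,"ug":23},{"ee":94,"lhy":77,"mi":52,"n":71}]}
After op 14 (replace /sj 89): {"b":{"jvp":{"aua":17,"xm":85,"zu":20},"o":96,"rn":43},"hdt":{"a":[55,60,25],"ev":{"evj":34,"puj":39,"rs":34,"v":65},"lxj":{"bs":4,"t":41,"uyp":22}},"sj":89}
After op 15 (add /b/jvp/ucp 30): {"b":{"jvp":{"aua":17,"ucp":30,"xm":85,"zu":20},"o":96,"rn":43},"hdt":{"a":[55,60,25],"ev":{"evj":34,"puj":39,"rs":34,"v":65},"lxj":{"bs":4,"t":41,"uyp":22}},"sj":89}
After op 16 (replace /hdt/a/0 4): {"b":{"jvp":{"aua":17,"ucp":30,"xm":85,"zu":20},"o":96,"rn":43},"hdt":{"a":[4,60,25],"ev":{"evj":34,"puj":39,"rs":34,"v":65},"lxj":{"bs":4,"t":41,"uyp":22}},"sj":89}

Answer: {"b":{"jvp":{"aua":17,"ucp":30,"xm":85,"zu":20},"o":96,"rn":43},"hdt":{"a":[4,60,25],"ev":{"evj":34,"puj":39,"rs":34,"v":65},"lxj":{"bs":4,"t":41,"uyp":22}},"sj":89}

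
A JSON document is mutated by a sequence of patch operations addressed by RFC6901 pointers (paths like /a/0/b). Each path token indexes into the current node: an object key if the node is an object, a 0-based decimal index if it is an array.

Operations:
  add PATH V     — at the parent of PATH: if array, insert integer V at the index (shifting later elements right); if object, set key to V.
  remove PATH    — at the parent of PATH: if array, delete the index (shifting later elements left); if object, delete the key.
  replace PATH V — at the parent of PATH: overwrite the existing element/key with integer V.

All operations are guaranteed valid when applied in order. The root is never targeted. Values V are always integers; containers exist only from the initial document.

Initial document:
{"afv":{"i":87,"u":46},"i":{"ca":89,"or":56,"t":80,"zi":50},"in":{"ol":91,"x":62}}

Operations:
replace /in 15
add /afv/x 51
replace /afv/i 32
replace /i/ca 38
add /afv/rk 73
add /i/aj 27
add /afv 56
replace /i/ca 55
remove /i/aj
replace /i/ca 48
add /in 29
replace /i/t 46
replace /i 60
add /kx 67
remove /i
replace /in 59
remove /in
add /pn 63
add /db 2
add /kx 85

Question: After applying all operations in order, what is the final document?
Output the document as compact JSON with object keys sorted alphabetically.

After op 1 (replace /in 15): {"afv":{"i":87,"u":46},"i":{"ca":89,"or":56,"t":80,"zi":50},"in":15}
After op 2 (add /afv/x 51): {"afv":{"i":87,"u":46,"x":51},"i":{"ca":89,"or":56,"t":80,"zi":50},"in":15}
After op 3 (replace /afv/i 32): {"afv":{"i":32,"u":46,"x":51},"i":{"ca":89,"or":56,"t":80,"zi":50},"in":15}
After op 4 (replace /i/ca 38): {"afv":{"i":32,"u":46,"x":51},"i":{"ca":38,"or":56,"t":80,"zi":50},"in":15}
After op 5 (add /afv/rk 73): {"afv":{"i":32,"rk":73,"u":46,"x":51},"i":{"ca":38,"or":56,"t":80,"zi":50},"in":15}
After op 6 (add /i/aj 27): {"afv":{"i":32,"rk":73,"u":46,"x":51},"i":{"aj":27,"ca":38,"or":56,"t":80,"zi":50},"in":15}
After op 7 (add /afv 56): {"afv":56,"i":{"aj":27,"ca":38,"or":56,"t":80,"zi":50},"in":15}
After op 8 (replace /i/ca 55): {"afv":56,"i":{"aj":27,"ca":55,"or":56,"t":80,"zi":50},"in":15}
After op 9 (remove /i/aj): {"afv":56,"i":{"ca":55,"or":56,"t":80,"zi":50},"in":15}
After op 10 (replace /i/ca 48): {"afv":56,"i":{"ca":48,"or":56,"t":80,"zi":50},"in":15}
After op 11 (add /in 29): {"afv":56,"i":{"ca":48,"or":56,"t":80,"zi":50},"in":29}
After op 12 (replace /i/t 46): {"afv":56,"i":{"ca":48,"or":56,"t":46,"zi":50},"in":29}
After op 13 (replace /i 60): {"afv":56,"i":60,"in":29}
After op 14 (add /kx 67): {"afv":56,"i":60,"in":29,"kx":67}
After op 15 (remove /i): {"afv":56,"in":29,"kx":67}
After op 16 (replace /in 59): {"afv":56,"in":59,"kx":67}
After op 17 (remove /in): {"afv":56,"kx":67}
After op 18 (add /pn 63): {"afv":56,"kx":67,"pn":63}
After op 19 (add /db 2): {"afv":56,"db":2,"kx":67,"pn":63}
After op 20 (add /kx 85): {"afv":56,"db":2,"kx":85,"pn":63}

Answer: {"afv":56,"db":2,"kx":85,"pn":63}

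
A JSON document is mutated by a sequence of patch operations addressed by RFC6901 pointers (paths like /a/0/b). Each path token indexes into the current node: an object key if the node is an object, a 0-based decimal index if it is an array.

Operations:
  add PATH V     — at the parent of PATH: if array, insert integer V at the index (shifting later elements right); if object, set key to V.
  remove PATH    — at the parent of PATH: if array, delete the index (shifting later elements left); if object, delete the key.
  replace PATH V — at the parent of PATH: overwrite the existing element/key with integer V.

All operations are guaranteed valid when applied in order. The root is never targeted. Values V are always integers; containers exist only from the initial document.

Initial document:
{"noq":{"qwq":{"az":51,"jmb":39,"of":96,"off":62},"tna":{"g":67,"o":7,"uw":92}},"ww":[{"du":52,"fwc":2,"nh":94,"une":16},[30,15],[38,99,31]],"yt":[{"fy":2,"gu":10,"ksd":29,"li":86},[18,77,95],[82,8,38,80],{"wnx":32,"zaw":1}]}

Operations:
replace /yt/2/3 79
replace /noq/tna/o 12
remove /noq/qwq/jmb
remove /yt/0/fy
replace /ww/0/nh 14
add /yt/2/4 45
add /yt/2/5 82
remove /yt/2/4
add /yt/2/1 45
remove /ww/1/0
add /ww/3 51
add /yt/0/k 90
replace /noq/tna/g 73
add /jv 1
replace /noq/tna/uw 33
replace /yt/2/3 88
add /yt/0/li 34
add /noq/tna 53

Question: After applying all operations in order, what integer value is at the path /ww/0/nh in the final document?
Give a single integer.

Answer: 14

Derivation:
After op 1 (replace /yt/2/3 79): {"noq":{"qwq":{"az":51,"jmb":39,"of":96,"off":62},"tna":{"g":67,"o":7,"uw":92}},"ww":[{"du":52,"fwc":2,"nh":94,"une":16},[30,15],[38,99,31]],"yt":[{"fy":2,"gu":10,"ksd":29,"li":86},[18,77,95],[82,8,38,79],{"wnx":32,"zaw":1}]}
After op 2 (replace /noq/tna/o 12): {"noq":{"qwq":{"az":51,"jmb":39,"of":96,"off":62},"tna":{"g":67,"o":12,"uw":92}},"ww":[{"du":52,"fwc":2,"nh":94,"une":16},[30,15],[38,99,31]],"yt":[{"fy":2,"gu":10,"ksd":29,"li":86},[18,77,95],[82,8,38,79],{"wnx":32,"zaw":1}]}
After op 3 (remove /noq/qwq/jmb): {"noq":{"qwq":{"az":51,"of":96,"off":62},"tna":{"g":67,"o":12,"uw":92}},"ww":[{"du":52,"fwc":2,"nh":94,"une":16},[30,15],[38,99,31]],"yt":[{"fy":2,"gu":10,"ksd":29,"li":86},[18,77,95],[82,8,38,79],{"wnx":32,"zaw":1}]}
After op 4 (remove /yt/0/fy): {"noq":{"qwq":{"az":51,"of":96,"off":62},"tna":{"g":67,"o":12,"uw":92}},"ww":[{"du":52,"fwc":2,"nh":94,"une":16},[30,15],[38,99,31]],"yt":[{"gu":10,"ksd":29,"li":86},[18,77,95],[82,8,38,79],{"wnx":32,"zaw":1}]}
After op 5 (replace /ww/0/nh 14): {"noq":{"qwq":{"az":51,"of":96,"off":62},"tna":{"g":67,"o":12,"uw":92}},"ww":[{"du":52,"fwc":2,"nh":14,"une":16},[30,15],[38,99,31]],"yt":[{"gu":10,"ksd":29,"li":86},[18,77,95],[82,8,38,79],{"wnx":32,"zaw":1}]}
After op 6 (add /yt/2/4 45): {"noq":{"qwq":{"az":51,"of":96,"off":62},"tna":{"g":67,"o":12,"uw":92}},"ww":[{"du":52,"fwc":2,"nh":14,"une":16},[30,15],[38,99,31]],"yt":[{"gu":10,"ksd":29,"li":86},[18,77,95],[82,8,38,79,45],{"wnx":32,"zaw":1}]}
After op 7 (add /yt/2/5 82): {"noq":{"qwq":{"az":51,"of":96,"off":62},"tna":{"g":67,"o":12,"uw":92}},"ww":[{"du":52,"fwc":2,"nh":14,"une":16},[30,15],[38,99,31]],"yt":[{"gu":10,"ksd":29,"li":86},[18,77,95],[82,8,38,79,45,82],{"wnx":32,"zaw":1}]}
After op 8 (remove /yt/2/4): {"noq":{"qwq":{"az":51,"of":96,"off":62},"tna":{"g":67,"o":12,"uw":92}},"ww":[{"du":52,"fwc":2,"nh":14,"une":16},[30,15],[38,99,31]],"yt":[{"gu":10,"ksd":29,"li":86},[18,77,95],[82,8,38,79,82],{"wnx":32,"zaw":1}]}
After op 9 (add /yt/2/1 45): {"noq":{"qwq":{"az":51,"of":96,"off":62},"tna":{"g":67,"o":12,"uw":92}},"ww":[{"du":52,"fwc":2,"nh":14,"une":16},[30,15],[38,99,31]],"yt":[{"gu":10,"ksd":29,"li":86},[18,77,95],[82,45,8,38,79,82],{"wnx":32,"zaw":1}]}
After op 10 (remove /ww/1/0): {"noq":{"qwq":{"az":51,"of":96,"off":62},"tna":{"g":67,"o":12,"uw":92}},"ww":[{"du":52,"fwc":2,"nh":14,"une":16},[15],[38,99,31]],"yt":[{"gu":10,"ksd":29,"li":86},[18,77,95],[82,45,8,38,79,82],{"wnx":32,"zaw":1}]}
After op 11 (add /ww/3 51): {"noq":{"qwq":{"az":51,"of":96,"off":62},"tna":{"g":67,"o":12,"uw":92}},"ww":[{"du":52,"fwc":2,"nh":14,"une":16},[15],[38,99,31],51],"yt":[{"gu":10,"ksd":29,"li":86},[18,77,95],[82,45,8,38,79,82],{"wnx":32,"zaw":1}]}
After op 12 (add /yt/0/k 90): {"noq":{"qwq":{"az":51,"of":96,"off":62},"tna":{"g":67,"o":12,"uw":92}},"ww":[{"du":52,"fwc":2,"nh":14,"une":16},[15],[38,99,31],51],"yt":[{"gu":10,"k":90,"ksd":29,"li":86},[18,77,95],[82,45,8,38,79,82],{"wnx":32,"zaw":1}]}
After op 13 (replace /noq/tna/g 73): {"noq":{"qwq":{"az":51,"of":96,"off":62},"tna":{"g":73,"o":12,"uw":92}},"ww":[{"du":52,"fwc":2,"nh":14,"une":16},[15],[38,99,31],51],"yt":[{"gu":10,"k":90,"ksd":29,"li":86},[18,77,95],[82,45,8,38,79,82],{"wnx":32,"zaw":1}]}
After op 14 (add /jv 1): {"jv":1,"noq":{"qwq":{"az":51,"of":96,"off":62},"tna":{"g":73,"o":12,"uw":92}},"ww":[{"du":52,"fwc":2,"nh":14,"une":16},[15],[38,99,31],51],"yt":[{"gu":10,"k":90,"ksd":29,"li":86},[18,77,95],[82,45,8,38,79,82],{"wnx":32,"zaw":1}]}
After op 15 (replace /noq/tna/uw 33): {"jv":1,"noq":{"qwq":{"az":51,"of":96,"off":62},"tna":{"g":73,"o":12,"uw":33}},"ww":[{"du":52,"fwc":2,"nh":14,"une":16},[15],[38,99,31],51],"yt":[{"gu":10,"k":90,"ksd":29,"li":86},[18,77,95],[82,45,8,38,79,82],{"wnx":32,"zaw":1}]}
After op 16 (replace /yt/2/3 88): {"jv":1,"noq":{"qwq":{"az":51,"of":96,"off":62},"tna":{"g":73,"o":12,"uw":33}},"ww":[{"du":52,"fwc":2,"nh":14,"une":16},[15],[38,99,31],51],"yt":[{"gu":10,"k":90,"ksd":29,"li":86},[18,77,95],[82,45,8,88,79,82],{"wnx":32,"zaw":1}]}
After op 17 (add /yt/0/li 34): {"jv":1,"noq":{"qwq":{"az":51,"of":96,"off":62},"tna":{"g":73,"o":12,"uw":33}},"ww":[{"du":52,"fwc":2,"nh":14,"une":16},[15],[38,99,31],51],"yt":[{"gu":10,"k":90,"ksd":29,"li":34},[18,77,95],[82,45,8,88,79,82],{"wnx":32,"zaw":1}]}
After op 18 (add /noq/tna 53): {"jv":1,"noq":{"qwq":{"az":51,"of":96,"off":62},"tna":53},"ww":[{"du":52,"fwc":2,"nh":14,"une":16},[15],[38,99,31],51],"yt":[{"gu":10,"k":90,"ksd":29,"li":34},[18,77,95],[82,45,8,88,79,82],{"wnx":32,"zaw":1}]}
Value at /ww/0/nh: 14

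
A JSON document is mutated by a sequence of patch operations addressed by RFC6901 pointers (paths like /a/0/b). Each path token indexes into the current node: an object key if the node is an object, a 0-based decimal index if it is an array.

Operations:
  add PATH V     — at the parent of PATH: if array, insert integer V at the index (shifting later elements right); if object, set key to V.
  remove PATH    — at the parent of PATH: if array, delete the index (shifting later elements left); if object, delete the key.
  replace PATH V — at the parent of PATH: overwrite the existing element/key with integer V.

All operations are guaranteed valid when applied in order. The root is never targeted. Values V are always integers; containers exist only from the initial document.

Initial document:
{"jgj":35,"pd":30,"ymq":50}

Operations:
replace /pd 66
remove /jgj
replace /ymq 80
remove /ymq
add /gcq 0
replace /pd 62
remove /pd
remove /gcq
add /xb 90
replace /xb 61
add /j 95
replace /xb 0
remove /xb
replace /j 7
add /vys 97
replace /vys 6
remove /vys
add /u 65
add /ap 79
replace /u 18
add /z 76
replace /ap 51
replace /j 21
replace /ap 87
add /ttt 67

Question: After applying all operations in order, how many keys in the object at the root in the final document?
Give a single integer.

Answer: 5

Derivation:
After op 1 (replace /pd 66): {"jgj":35,"pd":66,"ymq":50}
After op 2 (remove /jgj): {"pd":66,"ymq":50}
After op 3 (replace /ymq 80): {"pd":66,"ymq":80}
After op 4 (remove /ymq): {"pd":66}
After op 5 (add /gcq 0): {"gcq":0,"pd":66}
After op 6 (replace /pd 62): {"gcq":0,"pd":62}
After op 7 (remove /pd): {"gcq":0}
After op 8 (remove /gcq): {}
After op 9 (add /xb 90): {"xb":90}
After op 10 (replace /xb 61): {"xb":61}
After op 11 (add /j 95): {"j":95,"xb":61}
After op 12 (replace /xb 0): {"j":95,"xb":0}
After op 13 (remove /xb): {"j":95}
After op 14 (replace /j 7): {"j":7}
After op 15 (add /vys 97): {"j":7,"vys":97}
After op 16 (replace /vys 6): {"j":7,"vys":6}
After op 17 (remove /vys): {"j":7}
After op 18 (add /u 65): {"j":7,"u":65}
After op 19 (add /ap 79): {"ap":79,"j":7,"u":65}
After op 20 (replace /u 18): {"ap":79,"j":7,"u":18}
After op 21 (add /z 76): {"ap":79,"j":7,"u":18,"z":76}
After op 22 (replace /ap 51): {"ap":51,"j":7,"u":18,"z":76}
After op 23 (replace /j 21): {"ap":51,"j":21,"u":18,"z":76}
After op 24 (replace /ap 87): {"ap":87,"j":21,"u":18,"z":76}
After op 25 (add /ttt 67): {"ap":87,"j":21,"ttt":67,"u":18,"z":76}
Size at the root: 5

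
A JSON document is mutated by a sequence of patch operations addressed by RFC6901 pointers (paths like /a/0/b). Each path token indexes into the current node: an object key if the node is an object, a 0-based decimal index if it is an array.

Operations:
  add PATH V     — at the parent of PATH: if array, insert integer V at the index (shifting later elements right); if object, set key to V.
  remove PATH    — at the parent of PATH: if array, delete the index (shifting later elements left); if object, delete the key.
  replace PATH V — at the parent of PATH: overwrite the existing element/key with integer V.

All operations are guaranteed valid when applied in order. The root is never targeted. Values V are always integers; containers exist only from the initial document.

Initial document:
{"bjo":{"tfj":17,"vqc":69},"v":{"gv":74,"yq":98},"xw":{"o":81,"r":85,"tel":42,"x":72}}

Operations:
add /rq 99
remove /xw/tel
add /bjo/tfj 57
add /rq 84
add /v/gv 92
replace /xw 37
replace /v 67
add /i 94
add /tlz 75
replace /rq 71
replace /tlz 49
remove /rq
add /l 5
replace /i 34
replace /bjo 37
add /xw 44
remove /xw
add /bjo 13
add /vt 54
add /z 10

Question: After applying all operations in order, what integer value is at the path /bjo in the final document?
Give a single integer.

Answer: 13

Derivation:
After op 1 (add /rq 99): {"bjo":{"tfj":17,"vqc":69},"rq":99,"v":{"gv":74,"yq":98},"xw":{"o":81,"r":85,"tel":42,"x":72}}
After op 2 (remove /xw/tel): {"bjo":{"tfj":17,"vqc":69},"rq":99,"v":{"gv":74,"yq":98},"xw":{"o":81,"r":85,"x":72}}
After op 3 (add /bjo/tfj 57): {"bjo":{"tfj":57,"vqc":69},"rq":99,"v":{"gv":74,"yq":98},"xw":{"o":81,"r":85,"x":72}}
After op 4 (add /rq 84): {"bjo":{"tfj":57,"vqc":69},"rq":84,"v":{"gv":74,"yq":98},"xw":{"o":81,"r":85,"x":72}}
After op 5 (add /v/gv 92): {"bjo":{"tfj":57,"vqc":69},"rq":84,"v":{"gv":92,"yq":98},"xw":{"o":81,"r":85,"x":72}}
After op 6 (replace /xw 37): {"bjo":{"tfj":57,"vqc":69},"rq":84,"v":{"gv":92,"yq":98},"xw":37}
After op 7 (replace /v 67): {"bjo":{"tfj":57,"vqc":69},"rq":84,"v":67,"xw":37}
After op 8 (add /i 94): {"bjo":{"tfj":57,"vqc":69},"i":94,"rq":84,"v":67,"xw":37}
After op 9 (add /tlz 75): {"bjo":{"tfj":57,"vqc":69},"i":94,"rq":84,"tlz":75,"v":67,"xw":37}
After op 10 (replace /rq 71): {"bjo":{"tfj":57,"vqc":69},"i":94,"rq":71,"tlz":75,"v":67,"xw":37}
After op 11 (replace /tlz 49): {"bjo":{"tfj":57,"vqc":69},"i":94,"rq":71,"tlz":49,"v":67,"xw":37}
After op 12 (remove /rq): {"bjo":{"tfj":57,"vqc":69},"i":94,"tlz":49,"v":67,"xw":37}
After op 13 (add /l 5): {"bjo":{"tfj":57,"vqc":69},"i":94,"l":5,"tlz":49,"v":67,"xw":37}
After op 14 (replace /i 34): {"bjo":{"tfj":57,"vqc":69},"i":34,"l":5,"tlz":49,"v":67,"xw":37}
After op 15 (replace /bjo 37): {"bjo":37,"i":34,"l":5,"tlz":49,"v":67,"xw":37}
After op 16 (add /xw 44): {"bjo":37,"i":34,"l":5,"tlz":49,"v":67,"xw":44}
After op 17 (remove /xw): {"bjo":37,"i":34,"l":5,"tlz":49,"v":67}
After op 18 (add /bjo 13): {"bjo":13,"i":34,"l":5,"tlz":49,"v":67}
After op 19 (add /vt 54): {"bjo":13,"i":34,"l":5,"tlz":49,"v":67,"vt":54}
After op 20 (add /z 10): {"bjo":13,"i":34,"l":5,"tlz":49,"v":67,"vt":54,"z":10}
Value at /bjo: 13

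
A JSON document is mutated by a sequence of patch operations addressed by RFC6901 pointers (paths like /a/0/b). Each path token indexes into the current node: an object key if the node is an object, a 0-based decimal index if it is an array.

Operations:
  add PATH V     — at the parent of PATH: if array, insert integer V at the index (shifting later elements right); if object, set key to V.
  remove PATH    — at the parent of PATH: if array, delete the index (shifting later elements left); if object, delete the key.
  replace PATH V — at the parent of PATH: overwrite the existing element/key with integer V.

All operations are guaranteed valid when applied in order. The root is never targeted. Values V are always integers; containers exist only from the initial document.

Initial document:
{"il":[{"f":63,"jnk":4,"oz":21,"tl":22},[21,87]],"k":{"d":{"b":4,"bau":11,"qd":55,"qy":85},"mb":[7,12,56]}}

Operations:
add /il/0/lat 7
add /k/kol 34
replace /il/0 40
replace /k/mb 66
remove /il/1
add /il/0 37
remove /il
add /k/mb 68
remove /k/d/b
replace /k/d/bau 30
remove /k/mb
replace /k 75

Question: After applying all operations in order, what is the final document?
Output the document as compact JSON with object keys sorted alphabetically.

After op 1 (add /il/0/lat 7): {"il":[{"f":63,"jnk":4,"lat":7,"oz":21,"tl":22},[21,87]],"k":{"d":{"b":4,"bau":11,"qd":55,"qy":85},"mb":[7,12,56]}}
After op 2 (add /k/kol 34): {"il":[{"f":63,"jnk":4,"lat":7,"oz":21,"tl":22},[21,87]],"k":{"d":{"b":4,"bau":11,"qd":55,"qy":85},"kol":34,"mb":[7,12,56]}}
After op 3 (replace /il/0 40): {"il":[40,[21,87]],"k":{"d":{"b":4,"bau":11,"qd":55,"qy":85},"kol":34,"mb":[7,12,56]}}
After op 4 (replace /k/mb 66): {"il":[40,[21,87]],"k":{"d":{"b":4,"bau":11,"qd":55,"qy":85},"kol":34,"mb":66}}
After op 5 (remove /il/1): {"il":[40],"k":{"d":{"b":4,"bau":11,"qd":55,"qy":85},"kol":34,"mb":66}}
After op 6 (add /il/0 37): {"il":[37,40],"k":{"d":{"b":4,"bau":11,"qd":55,"qy":85},"kol":34,"mb":66}}
After op 7 (remove /il): {"k":{"d":{"b":4,"bau":11,"qd":55,"qy":85},"kol":34,"mb":66}}
After op 8 (add /k/mb 68): {"k":{"d":{"b":4,"bau":11,"qd":55,"qy":85},"kol":34,"mb":68}}
After op 9 (remove /k/d/b): {"k":{"d":{"bau":11,"qd":55,"qy":85},"kol":34,"mb":68}}
After op 10 (replace /k/d/bau 30): {"k":{"d":{"bau":30,"qd":55,"qy":85},"kol":34,"mb":68}}
After op 11 (remove /k/mb): {"k":{"d":{"bau":30,"qd":55,"qy":85},"kol":34}}
After op 12 (replace /k 75): {"k":75}

Answer: {"k":75}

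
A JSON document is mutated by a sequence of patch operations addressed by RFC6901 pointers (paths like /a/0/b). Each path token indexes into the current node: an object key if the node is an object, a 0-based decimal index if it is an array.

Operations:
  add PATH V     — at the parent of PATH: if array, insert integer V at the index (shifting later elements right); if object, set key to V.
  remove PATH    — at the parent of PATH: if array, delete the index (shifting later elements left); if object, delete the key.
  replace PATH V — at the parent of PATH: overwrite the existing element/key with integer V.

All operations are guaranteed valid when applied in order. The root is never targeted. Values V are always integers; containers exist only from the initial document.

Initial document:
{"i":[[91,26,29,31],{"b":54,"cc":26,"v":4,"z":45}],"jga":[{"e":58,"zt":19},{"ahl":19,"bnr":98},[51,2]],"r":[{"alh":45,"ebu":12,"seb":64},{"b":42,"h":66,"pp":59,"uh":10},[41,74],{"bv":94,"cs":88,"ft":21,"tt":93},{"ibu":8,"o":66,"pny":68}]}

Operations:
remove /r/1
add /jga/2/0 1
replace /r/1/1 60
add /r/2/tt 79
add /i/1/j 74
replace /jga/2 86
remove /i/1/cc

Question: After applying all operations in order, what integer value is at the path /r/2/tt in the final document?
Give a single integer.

Answer: 79

Derivation:
After op 1 (remove /r/1): {"i":[[91,26,29,31],{"b":54,"cc":26,"v":4,"z":45}],"jga":[{"e":58,"zt":19},{"ahl":19,"bnr":98},[51,2]],"r":[{"alh":45,"ebu":12,"seb":64},[41,74],{"bv":94,"cs":88,"ft":21,"tt":93},{"ibu":8,"o":66,"pny":68}]}
After op 2 (add /jga/2/0 1): {"i":[[91,26,29,31],{"b":54,"cc":26,"v":4,"z":45}],"jga":[{"e":58,"zt":19},{"ahl":19,"bnr":98},[1,51,2]],"r":[{"alh":45,"ebu":12,"seb":64},[41,74],{"bv":94,"cs":88,"ft":21,"tt":93},{"ibu":8,"o":66,"pny":68}]}
After op 3 (replace /r/1/1 60): {"i":[[91,26,29,31],{"b":54,"cc":26,"v":4,"z":45}],"jga":[{"e":58,"zt":19},{"ahl":19,"bnr":98},[1,51,2]],"r":[{"alh":45,"ebu":12,"seb":64},[41,60],{"bv":94,"cs":88,"ft":21,"tt":93},{"ibu":8,"o":66,"pny":68}]}
After op 4 (add /r/2/tt 79): {"i":[[91,26,29,31],{"b":54,"cc":26,"v":4,"z":45}],"jga":[{"e":58,"zt":19},{"ahl":19,"bnr":98},[1,51,2]],"r":[{"alh":45,"ebu":12,"seb":64},[41,60],{"bv":94,"cs":88,"ft":21,"tt":79},{"ibu":8,"o":66,"pny":68}]}
After op 5 (add /i/1/j 74): {"i":[[91,26,29,31],{"b":54,"cc":26,"j":74,"v":4,"z":45}],"jga":[{"e":58,"zt":19},{"ahl":19,"bnr":98},[1,51,2]],"r":[{"alh":45,"ebu":12,"seb":64},[41,60],{"bv":94,"cs":88,"ft":21,"tt":79},{"ibu":8,"o":66,"pny":68}]}
After op 6 (replace /jga/2 86): {"i":[[91,26,29,31],{"b":54,"cc":26,"j":74,"v":4,"z":45}],"jga":[{"e":58,"zt":19},{"ahl":19,"bnr":98},86],"r":[{"alh":45,"ebu":12,"seb":64},[41,60],{"bv":94,"cs":88,"ft":21,"tt":79},{"ibu":8,"o":66,"pny":68}]}
After op 7 (remove /i/1/cc): {"i":[[91,26,29,31],{"b":54,"j":74,"v":4,"z":45}],"jga":[{"e":58,"zt":19},{"ahl":19,"bnr":98},86],"r":[{"alh":45,"ebu":12,"seb":64},[41,60],{"bv":94,"cs":88,"ft":21,"tt":79},{"ibu":8,"o":66,"pny":68}]}
Value at /r/2/tt: 79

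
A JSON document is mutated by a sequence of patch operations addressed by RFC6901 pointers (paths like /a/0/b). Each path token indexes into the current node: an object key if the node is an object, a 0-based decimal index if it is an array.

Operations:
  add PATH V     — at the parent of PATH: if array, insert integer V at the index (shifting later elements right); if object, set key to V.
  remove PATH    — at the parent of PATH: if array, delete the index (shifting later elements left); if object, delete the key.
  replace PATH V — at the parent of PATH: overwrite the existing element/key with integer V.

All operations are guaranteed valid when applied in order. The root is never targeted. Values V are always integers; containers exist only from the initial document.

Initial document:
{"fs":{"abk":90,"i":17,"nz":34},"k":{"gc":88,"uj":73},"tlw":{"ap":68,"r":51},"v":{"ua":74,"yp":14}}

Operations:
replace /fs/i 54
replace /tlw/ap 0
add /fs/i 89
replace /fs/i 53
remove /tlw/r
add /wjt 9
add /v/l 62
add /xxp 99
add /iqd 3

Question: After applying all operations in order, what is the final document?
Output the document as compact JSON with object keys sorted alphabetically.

Answer: {"fs":{"abk":90,"i":53,"nz":34},"iqd":3,"k":{"gc":88,"uj":73},"tlw":{"ap":0},"v":{"l":62,"ua":74,"yp":14},"wjt":9,"xxp":99}

Derivation:
After op 1 (replace /fs/i 54): {"fs":{"abk":90,"i":54,"nz":34},"k":{"gc":88,"uj":73},"tlw":{"ap":68,"r":51},"v":{"ua":74,"yp":14}}
After op 2 (replace /tlw/ap 0): {"fs":{"abk":90,"i":54,"nz":34},"k":{"gc":88,"uj":73},"tlw":{"ap":0,"r":51},"v":{"ua":74,"yp":14}}
After op 3 (add /fs/i 89): {"fs":{"abk":90,"i":89,"nz":34},"k":{"gc":88,"uj":73},"tlw":{"ap":0,"r":51},"v":{"ua":74,"yp":14}}
After op 4 (replace /fs/i 53): {"fs":{"abk":90,"i":53,"nz":34},"k":{"gc":88,"uj":73},"tlw":{"ap":0,"r":51},"v":{"ua":74,"yp":14}}
After op 5 (remove /tlw/r): {"fs":{"abk":90,"i":53,"nz":34},"k":{"gc":88,"uj":73},"tlw":{"ap":0},"v":{"ua":74,"yp":14}}
After op 6 (add /wjt 9): {"fs":{"abk":90,"i":53,"nz":34},"k":{"gc":88,"uj":73},"tlw":{"ap":0},"v":{"ua":74,"yp":14},"wjt":9}
After op 7 (add /v/l 62): {"fs":{"abk":90,"i":53,"nz":34},"k":{"gc":88,"uj":73},"tlw":{"ap":0},"v":{"l":62,"ua":74,"yp":14},"wjt":9}
After op 8 (add /xxp 99): {"fs":{"abk":90,"i":53,"nz":34},"k":{"gc":88,"uj":73},"tlw":{"ap":0},"v":{"l":62,"ua":74,"yp":14},"wjt":9,"xxp":99}
After op 9 (add /iqd 3): {"fs":{"abk":90,"i":53,"nz":34},"iqd":3,"k":{"gc":88,"uj":73},"tlw":{"ap":0},"v":{"l":62,"ua":74,"yp":14},"wjt":9,"xxp":99}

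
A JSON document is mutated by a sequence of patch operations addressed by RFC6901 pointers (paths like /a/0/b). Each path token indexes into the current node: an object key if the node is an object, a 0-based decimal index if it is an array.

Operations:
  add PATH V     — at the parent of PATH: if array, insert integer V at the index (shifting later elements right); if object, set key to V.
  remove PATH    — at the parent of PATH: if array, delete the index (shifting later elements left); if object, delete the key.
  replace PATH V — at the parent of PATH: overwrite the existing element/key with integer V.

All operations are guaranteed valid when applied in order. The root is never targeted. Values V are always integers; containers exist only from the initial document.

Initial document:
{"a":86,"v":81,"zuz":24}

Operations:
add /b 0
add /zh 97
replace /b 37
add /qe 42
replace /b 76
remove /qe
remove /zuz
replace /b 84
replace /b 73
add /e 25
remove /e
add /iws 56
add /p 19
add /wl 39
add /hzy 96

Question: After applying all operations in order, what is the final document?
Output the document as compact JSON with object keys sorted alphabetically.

Answer: {"a":86,"b":73,"hzy":96,"iws":56,"p":19,"v":81,"wl":39,"zh":97}

Derivation:
After op 1 (add /b 0): {"a":86,"b":0,"v":81,"zuz":24}
After op 2 (add /zh 97): {"a":86,"b":0,"v":81,"zh":97,"zuz":24}
After op 3 (replace /b 37): {"a":86,"b":37,"v":81,"zh":97,"zuz":24}
After op 4 (add /qe 42): {"a":86,"b":37,"qe":42,"v":81,"zh":97,"zuz":24}
After op 5 (replace /b 76): {"a":86,"b":76,"qe":42,"v":81,"zh":97,"zuz":24}
After op 6 (remove /qe): {"a":86,"b":76,"v":81,"zh":97,"zuz":24}
After op 7 (remove /zuz): {"a":86,"b":76,"v":81,"zh":97}
After op 8 (replace /b 84): {"a":86,"b":84,"v":81,"zh":97}
After op 9 (replace /b 73): {"a":86,"b":73,"v":81,"zh":97}
After op 10 (add /e 25): {"a":86,"b":73,"e":25,"v":81,"zh":97}
After op 11 (remove /e): {"a":86,"b":73,"v":81,"zh":97}
After op 12 (add /iws 56): {"a":86,"b":73,"iws":56,"v":81,"zh":97}
After op 13 (add /p 19): {"a":86,"b":73,"iws":56,"p":19,"v":81,"zh":97}
After op 14 (add /wl 39): {"a":86,"b":73,"iws":56,"p":19,"v":81,"wl":39,"zh":97}
After op 15 (add /hzy 96): {"a":86,"b":73,"hzy":96,"iws":56,"p":19,"v":81,"wl":39,"zh":97}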